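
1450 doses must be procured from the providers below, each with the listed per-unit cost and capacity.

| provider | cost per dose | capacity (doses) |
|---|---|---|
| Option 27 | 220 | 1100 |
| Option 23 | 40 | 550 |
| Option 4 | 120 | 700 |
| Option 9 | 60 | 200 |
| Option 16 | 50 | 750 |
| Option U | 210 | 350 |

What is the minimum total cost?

68500

Cheapest first:
Option 23 (40): use full 550 ; 900 doses to go.
Option 16 at 50: take all 750 doses ; 150 still needed.
Option 9 (60): take the remaining 150 ; done.
Option 4, Option U, Option 27: unused.
Cost = 550×40 + 750×50 + 150×60 = 68500.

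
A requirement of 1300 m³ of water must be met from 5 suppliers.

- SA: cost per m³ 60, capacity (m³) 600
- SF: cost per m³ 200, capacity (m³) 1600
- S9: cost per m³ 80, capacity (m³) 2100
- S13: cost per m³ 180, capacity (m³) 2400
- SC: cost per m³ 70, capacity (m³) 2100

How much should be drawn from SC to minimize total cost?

Use suppliers in increasing cost order.
Take 600 from SA at 60 → need 700 more.
SC at 70: take 700 of its 2100 → requirement met.
S9, S13, SF: unused.

700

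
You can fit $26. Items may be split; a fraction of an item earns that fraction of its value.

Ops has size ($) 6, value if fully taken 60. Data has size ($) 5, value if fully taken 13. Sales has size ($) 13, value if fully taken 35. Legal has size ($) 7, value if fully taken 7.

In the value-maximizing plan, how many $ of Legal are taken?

Rank by value-to-size ratio: Ops 60/6≈10, Sales 35/13≈2.69, Data 13/5≈2.6, Legal 7/7≈1.
Ops: take in full, 6 $ for value 60 — 20 left.
All 13 $ of Sales fit (value 35) — 7 remain.
All 5 $ of Data fit (value 13) — 2 remain.
2 $ left: a 2/7 share of Legal gives 7×2/7 = 2.

2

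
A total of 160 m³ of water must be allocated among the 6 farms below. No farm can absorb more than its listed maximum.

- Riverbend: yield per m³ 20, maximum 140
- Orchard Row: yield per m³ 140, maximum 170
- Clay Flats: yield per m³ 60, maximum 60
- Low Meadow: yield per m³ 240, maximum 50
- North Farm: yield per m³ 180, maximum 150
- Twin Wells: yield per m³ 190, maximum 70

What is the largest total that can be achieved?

Highest yield per m³ first: Low Meadow 240 > Twin Wells 190 > North Farm 180 > Orchard Row 140 > Clay Flats 60 > Riverbend 20.
Low Meadow: +50 to 50 (cap) → 110 left.
Give Twin Wells 70 to hit its cap of 70 → 40 left.
North Farm: +40 (room for 150) → 40. Pool exhausted.
Total = 240×50 + 180×40 + 190×70 = 32500.

32500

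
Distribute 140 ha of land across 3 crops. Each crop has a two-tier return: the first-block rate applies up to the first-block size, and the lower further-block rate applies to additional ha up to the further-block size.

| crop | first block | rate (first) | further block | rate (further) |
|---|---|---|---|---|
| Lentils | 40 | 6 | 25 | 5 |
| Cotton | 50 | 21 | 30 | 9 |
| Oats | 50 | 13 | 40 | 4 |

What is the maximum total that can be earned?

2030

Treat each block as its own option and order by rate: Cotton/first 21 > Oats/first 13 > Cotton/second 9 > Lentils/first 6 > Lentils/second 5 > Oats/second 4.
Fill Cotton first block (50 at 21) ; 90 left.
Oats/first (13): +50 ; 40 left.
Cotton/second (9): +30 ; 10 left.
Lentils/first: +10 of 40 at 6; pool empty.
Total = 21×50 + 13×50 + 9×30 + 6×10 = 2030.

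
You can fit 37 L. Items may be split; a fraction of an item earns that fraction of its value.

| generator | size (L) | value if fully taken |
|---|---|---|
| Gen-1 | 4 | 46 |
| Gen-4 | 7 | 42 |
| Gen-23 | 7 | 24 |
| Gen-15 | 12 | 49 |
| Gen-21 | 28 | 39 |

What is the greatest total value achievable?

Sort by value density: Gen-1 46/4≈11.5, Gen-4 42/7≈6, Gen-15 49/12≈4.08, Gen-23 24/7≈3.43, Gen-21 39/28≈1.39.
Take all of Gen-1 (4 L, value 46) ; 33 L left.
Gen-4: take in full, 7 L for value 42 ; 26 left.
Gen-15: take in full, 12 L for value 49 ; 14 left.
Take all of Gen-23 (7 L, value 24) ; 7 L left.
Fill the last 7 L with part of Gen-21: 7/28 of it earns 9.75.
Total value = 170.75.

170.75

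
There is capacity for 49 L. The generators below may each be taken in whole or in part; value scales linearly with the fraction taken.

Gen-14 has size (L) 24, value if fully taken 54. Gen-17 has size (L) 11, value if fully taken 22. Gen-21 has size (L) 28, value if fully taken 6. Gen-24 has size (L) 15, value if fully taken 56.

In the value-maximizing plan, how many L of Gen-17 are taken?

Sort by value density: Gen-24 56/15≈3.73, Gen-14 54/24≈2.25, Gen-17 22/11≈2, Gen-21 6/28≈0.214.
Gen-24: take in full, 15 L for value 56 — 34 left.
Take all of Gen-14 (24 L, value 54) — 10 L left.
10 L left: a 10/11 share of Gen-17 gives 22×10/11 = 20.

10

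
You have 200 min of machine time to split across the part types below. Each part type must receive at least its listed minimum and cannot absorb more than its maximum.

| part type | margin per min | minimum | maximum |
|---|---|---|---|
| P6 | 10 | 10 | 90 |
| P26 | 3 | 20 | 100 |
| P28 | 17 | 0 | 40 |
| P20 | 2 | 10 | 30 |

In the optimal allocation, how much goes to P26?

60

Meeting every minimum uses 10+20+0+10 = 40 min, leaving 160.
Order the part types by margin per min: P28 17 > P6 10 > P26 3 > P20 2.
P28 takes 40 more to reach its cap of 40 ; 120 left.
P6 takes 80 more to reach its cap of 90 ; 40 left.
Only 40 left; P26 takes them to reach 60.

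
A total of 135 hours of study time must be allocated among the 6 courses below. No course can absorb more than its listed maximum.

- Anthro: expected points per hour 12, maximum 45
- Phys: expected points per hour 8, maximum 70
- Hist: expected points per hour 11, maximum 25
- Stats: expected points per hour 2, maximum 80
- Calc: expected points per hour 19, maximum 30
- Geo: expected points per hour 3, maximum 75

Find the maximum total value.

Rank by expected points per hour: Calc 19 > Anthro 12 > Hist 11 > Phys 8 > Geo 3 > Stats 2.
Give Calc 30 to hit its cap of 30 — 105 left.
Anthro: +45 to 45 (cap) — 60 left.
Hist takes 25 to reach its cap of 25 — 35 left.
Phys: +35 (room for 70) → 35. Pool exhausted.
Total = 12×45 + 8×35 + 11×25 + 19×30 = 1665.

1665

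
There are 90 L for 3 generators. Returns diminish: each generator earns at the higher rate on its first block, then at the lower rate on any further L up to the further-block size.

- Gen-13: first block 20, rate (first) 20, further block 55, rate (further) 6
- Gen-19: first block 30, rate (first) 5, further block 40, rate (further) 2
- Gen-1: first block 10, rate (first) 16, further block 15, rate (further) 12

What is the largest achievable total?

Treat each block as its own option and order by rate: Gen-13/tier1 20 > Gen-1/tier1 16 > Gen-1/tier2 12 > Gen-13/tier2 6 > Gen-19/tier1 5 > Gen-19/tier2 2.
Gen-13/tier1 (20): +20 ; 70 left.
Gen-1 tier1 at 16: fill all 10 ; 60 left.
Fill Gen-1 tier2 block (15 at 12) ; 45 left.
Gen-13/tier2: +45 of 55 at 6; pool empty.
Total = 20×20 + 16×10 + 12×15 + 6×45 = 1010.

1010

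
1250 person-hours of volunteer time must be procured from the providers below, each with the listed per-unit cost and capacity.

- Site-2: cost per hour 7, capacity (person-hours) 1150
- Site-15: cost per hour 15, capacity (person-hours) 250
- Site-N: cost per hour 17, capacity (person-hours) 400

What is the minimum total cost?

Fill from the cheapest provider first.
Site-2 at 7: take all 1150 person-hours → 100 still needed.
Site-15 at 15: take 100 of its 250 → requirement met.
Site-N: unused.
Cost = 1150×7 + 100×15 = 9550.

9550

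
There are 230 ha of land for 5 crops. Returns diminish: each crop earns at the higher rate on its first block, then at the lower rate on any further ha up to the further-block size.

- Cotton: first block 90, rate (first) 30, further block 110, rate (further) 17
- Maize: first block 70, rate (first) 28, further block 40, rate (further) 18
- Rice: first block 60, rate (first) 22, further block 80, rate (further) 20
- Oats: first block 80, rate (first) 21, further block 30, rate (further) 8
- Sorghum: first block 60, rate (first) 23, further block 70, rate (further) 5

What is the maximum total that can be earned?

Order all 10 blocks by rate: Cotton/tier1 30 > Maize/tier1 28 > Sorghum/tier1 23 > Rice/tier1 22 > Oats/tier1 21 > Rice/tier2 20 > Maize/tier2 18 > Cotton/tier2 17 > Oats/tier2 8 > Sorghum/tier2 5.
Cotton/tier1 (30): +90 ; 140 left.
Maize/tier1 (28): +70 ; 70 left.
Sorghum tier1 at 23: fill all 60 ; 10 left.
Rice tier1 at 22: only 10 left, fill 10.
Total = 30×90 + 28×70 + 23×60 + 22×10 = 6260.

6260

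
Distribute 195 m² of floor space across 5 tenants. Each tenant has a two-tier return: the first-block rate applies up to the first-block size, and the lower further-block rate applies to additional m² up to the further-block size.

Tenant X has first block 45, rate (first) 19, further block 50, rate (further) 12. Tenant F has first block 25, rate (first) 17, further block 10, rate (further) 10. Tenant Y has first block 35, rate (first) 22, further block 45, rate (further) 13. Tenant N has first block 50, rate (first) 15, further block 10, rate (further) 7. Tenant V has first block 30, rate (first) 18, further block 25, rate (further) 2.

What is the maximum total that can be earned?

3470

Order all 10 blocks by rate: Tenant Y/T1 22 > Tenant X/T1 19 > Tenant V/T1 18 > Tenant F/T1 17 > Tenant N/T1 15 > Tenant Y/T2 13 > Tenant X/T2 12 > Tenant F/T2 10 > Tenant N/T2 7 > Tenant V/T2 2.
Tenant Y/T1 (22): +35 ; 160 left.
Tenant X/T1 (19): +45 ; 115 left.
Tenant V T1 at 18: fill all 30 ; 85 left.
Tenant F/T1 (17): +25 ; 60 left.
Tenant N T1 at 15: fill all 50 ; 10 left.
Tenant Y T2 at 13: only 10 left, fill 10.
Total = 22×35 + 19×45 + 18×30 + 17×25 + 15×50 + 13×10 = 3470.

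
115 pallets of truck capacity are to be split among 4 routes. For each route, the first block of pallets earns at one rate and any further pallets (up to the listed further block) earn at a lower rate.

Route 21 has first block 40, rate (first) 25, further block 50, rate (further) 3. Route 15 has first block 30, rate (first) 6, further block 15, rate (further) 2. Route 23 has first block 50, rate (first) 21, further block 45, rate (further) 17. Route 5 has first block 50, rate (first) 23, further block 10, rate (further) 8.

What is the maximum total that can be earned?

2675

Treat each block as its own option and order by rate: Route 21/tier1 25 > Route 5/tier1 23 > Route 23/tier1 21 > Route 23/tier2 17 > Route 5/tier2 8 > Route 15/tier1 6 > Route 21/tier2 3 > Route 15/tier2 2.
Route 21/tier1 (25): +40 → 75 left.
Fill Route 5 tier1 block (50 at 23) → 25 left.
Route 23 tier1 at 21: only 25 left, fill 25.
Total = 25×40 + 23×50 + 21×25 = 2675.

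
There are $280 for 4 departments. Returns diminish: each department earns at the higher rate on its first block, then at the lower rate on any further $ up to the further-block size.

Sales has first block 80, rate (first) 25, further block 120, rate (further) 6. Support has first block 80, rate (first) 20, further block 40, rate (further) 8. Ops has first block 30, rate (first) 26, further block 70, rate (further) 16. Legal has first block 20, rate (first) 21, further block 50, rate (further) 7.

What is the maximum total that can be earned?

Treat each block as its own option and order by rate: Ops/first 26 > Sales/first 25 > Legal/first 21 > Support/first 20 > Ops/second 16 > Support/second 8 > Legal/second 7 > Sales/second 6.
Fill Ops first block (30 at 26) → 250 left.
Sales/first (25): +80 → 170 left.
Legal/first (21): +20 → 150 left.
Support/first (20): +80 → 70 left.
Fill Ops second block (70 at 16) → 0 left.
Total = 26×30 + 25×80 + 21×20 + 20×80 + 16×70 = 5920.

5920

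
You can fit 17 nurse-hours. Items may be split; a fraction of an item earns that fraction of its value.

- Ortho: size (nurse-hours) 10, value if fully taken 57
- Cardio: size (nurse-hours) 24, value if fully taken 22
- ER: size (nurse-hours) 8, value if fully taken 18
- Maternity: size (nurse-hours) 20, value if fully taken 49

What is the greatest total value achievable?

Rank by value-to-size ratio: Ortho 57/10≈5.7, Maternity 49/20≈2.45, ER 18/8≈2.25, Cardio 22/24≈0.917.
Take all of Ortho (10 nurse-hours, value 57) → 7 nurse-hours left.
Only 7 nurse-hours remain; take 7/20 of Maternity for value 49×7/20 = 17.15.
Total value = 74.15.

74.15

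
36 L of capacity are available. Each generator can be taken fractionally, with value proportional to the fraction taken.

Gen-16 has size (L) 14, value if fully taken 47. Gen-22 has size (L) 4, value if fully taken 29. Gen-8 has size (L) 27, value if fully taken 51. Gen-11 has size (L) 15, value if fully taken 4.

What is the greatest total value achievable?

Sort by value density: Gen-22 29/4≈7.25, Gen-16 47/14≈3.36, Gen-8 51/27≈1.89, Gen-11 4/15≈0.267.
Take all of Gen-22 (4 L, value 29) — 32 L left.
All 14 L of Gen-16 fit (value 47) — 18 remain.
Fill the last 18 L with part of Gen-8: 18/27 of it earns 34.
Total value = 110.

110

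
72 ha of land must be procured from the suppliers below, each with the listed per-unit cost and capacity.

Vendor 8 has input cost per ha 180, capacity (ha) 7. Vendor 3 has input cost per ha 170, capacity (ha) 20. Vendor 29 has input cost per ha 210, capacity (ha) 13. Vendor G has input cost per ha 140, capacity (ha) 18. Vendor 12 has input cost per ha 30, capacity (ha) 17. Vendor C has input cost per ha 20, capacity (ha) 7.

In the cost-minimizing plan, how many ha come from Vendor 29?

Fill from the cheapest supplier first.
Take 7 from Vendor C at 20 → need 65 more.
Vendor 12 at 30: take all 17 ha → 48 still needed.
Vendor G (140): use full 18 → 30 ha to go.
Take 20 from Vendor 3 at 170 → need 10 more.
Vendor 8 (180): use full 7 → 3 ha to go.
Vendor 29 (210): take the remaining 3 → done.

3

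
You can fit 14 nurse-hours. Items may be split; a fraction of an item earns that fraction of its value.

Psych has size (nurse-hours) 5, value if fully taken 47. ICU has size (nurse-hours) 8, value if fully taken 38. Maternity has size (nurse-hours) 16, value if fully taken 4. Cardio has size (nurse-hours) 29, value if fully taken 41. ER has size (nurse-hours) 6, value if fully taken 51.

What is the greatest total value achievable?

Best value per unit of size first: Psych 47/5≈9.4, ER 51/6≈8.5, ICU 38/8≈4.75, Cardio 41/29≈1.41, Maternity 4/16≈0.25.
Take all of Psych (5 nurse-hours, value 47) ; 9 nurse-hours left.
Take all of ER (6 nurse-hours, value 51) ; 3 nurse-hours left.
3 nurse-hours left: a 3/8 share of ICU gives 38×3/8 = 14.25.
Total value = 112.25.

112.25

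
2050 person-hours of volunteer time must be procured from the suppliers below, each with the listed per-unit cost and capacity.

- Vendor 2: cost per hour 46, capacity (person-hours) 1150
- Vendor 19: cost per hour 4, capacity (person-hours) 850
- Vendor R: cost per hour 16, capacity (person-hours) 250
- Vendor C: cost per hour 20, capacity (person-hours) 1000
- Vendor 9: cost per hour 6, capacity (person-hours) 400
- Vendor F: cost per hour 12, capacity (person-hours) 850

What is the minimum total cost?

15400

Cheapest first:
Take 850 from Vendor 19 at 4 → need 1200 more.
Take 400 from Vendor 9 at 6 → need 800 more.
Vendor F at 12: take 800 of its 850 → requirement met.
Vendor R, Vendor C, Vendor 2: unused.
Cost = 850×4 + 400×6 + 800×12 = 15400.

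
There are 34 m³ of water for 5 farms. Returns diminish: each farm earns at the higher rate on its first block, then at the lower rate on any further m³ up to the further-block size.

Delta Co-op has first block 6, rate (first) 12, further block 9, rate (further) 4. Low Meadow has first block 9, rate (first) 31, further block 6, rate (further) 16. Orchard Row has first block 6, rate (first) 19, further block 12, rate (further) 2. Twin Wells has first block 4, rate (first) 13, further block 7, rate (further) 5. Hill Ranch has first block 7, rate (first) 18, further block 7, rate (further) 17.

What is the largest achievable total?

718

Order all 10 blocks by rate: Low Meadow/tier1 31 > Orchard Row/tier1 19 > Hill Ranch/tier1 18 > Hill Ranch/tier2 17 > Low Meadow/tier2 16 > Twin Wells/tier1 13 > Delta Co-op/tier1 12 > Twin Wells/tier2 5 > Delta Co-op/tier2 4 > Orchard Row/tier2 2.
Low Meadow/tier1 (31): +9 ; 25 left.
Orchard Row tier1 at 19: fill all 6 ; 19 left.
Hill Ranch tier1 at 18: fill all 7 ; 12 left.
Hill Ranch/tier2 (17): +7 ; 5 left.
Low Meadow/tier2: +5 of 6 at 16; pool empty.
Total = 31×9 + 19×6 + 18×7 + 17×7 + 16×5 = 718.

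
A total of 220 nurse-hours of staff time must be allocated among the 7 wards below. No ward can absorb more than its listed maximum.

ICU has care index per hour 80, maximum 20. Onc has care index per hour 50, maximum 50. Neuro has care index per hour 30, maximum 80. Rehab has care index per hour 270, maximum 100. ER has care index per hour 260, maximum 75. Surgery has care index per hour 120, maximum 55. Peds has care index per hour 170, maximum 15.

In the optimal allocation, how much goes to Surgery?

Highest care index per hour first: Rehab 270 > ER 260 > Peds 170 > Surgery 120 > ICU 80 > Onc 50 > Neuro 30.
Rehab: +100 to 100 (cap) ; 120 left.
ER takes 75 to reach its cap of 75 ; 45 left.
Give Peds 15 to hit its cap of 15 ; 30 left.
Only 30 left; Surgery takes them to reach 30.

30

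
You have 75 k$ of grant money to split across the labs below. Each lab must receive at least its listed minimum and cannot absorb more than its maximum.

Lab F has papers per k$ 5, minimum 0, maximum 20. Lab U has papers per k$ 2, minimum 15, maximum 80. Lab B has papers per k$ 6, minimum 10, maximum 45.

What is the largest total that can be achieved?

Meeting every minimum uses 0+15+10 = 25 k$, leaving 50.
Rank by papers per k$: Lab B 6 > Lab F 5 > Lab U 2.
Give Lab B 35 more to hit its cap of 45 — 15 left.
Lab F: +15 (room for 20) → 15. Pool exhausted.
Total = 5×15 + 2×15 + 6×45 = 375.

375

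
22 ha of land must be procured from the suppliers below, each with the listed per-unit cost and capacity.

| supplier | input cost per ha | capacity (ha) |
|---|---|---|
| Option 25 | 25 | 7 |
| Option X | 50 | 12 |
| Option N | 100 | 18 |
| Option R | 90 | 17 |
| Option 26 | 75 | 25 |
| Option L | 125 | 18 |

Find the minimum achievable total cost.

1000

Fill from the cheapest supplier first.
Take 7 from Option 25 at 25 ; need 15 more.
Option X at 50: take all 12 ha ; 3 still needed.
Take 3 from Option 26 at 75 to finish.
Option R, Option N, Option L: unused.
Cost = 7×25 + 12×50 + 3×75 = 1000.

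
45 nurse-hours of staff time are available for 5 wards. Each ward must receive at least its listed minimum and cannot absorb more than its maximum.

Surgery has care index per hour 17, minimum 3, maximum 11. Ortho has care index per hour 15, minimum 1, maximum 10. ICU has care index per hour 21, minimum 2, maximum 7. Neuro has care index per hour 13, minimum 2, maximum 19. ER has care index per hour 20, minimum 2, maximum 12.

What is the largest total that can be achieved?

789

Meeting every minimum uses 3+1+2+2+2 = 10 nurse-hours, leaving 35.
Order the wards by care index per hour: ICU 21 > ER 20 > Surgery 17 > Ortho 15 > Neuro 13.
ICU: +5 to 7 (cap) — 30 left.
ER takes 10 more to reach its cap of 12 — 20 left.
Surgery: +8 to 11 (cap) — 12 left.
Ortho takes 9 more to reach its cap of 10 — 3 left.
Only 3 left; Neuro takes them to reach 5.
Total = 17×11 + 15×10 + 21×7 + 13×5 + 20×12 = 789.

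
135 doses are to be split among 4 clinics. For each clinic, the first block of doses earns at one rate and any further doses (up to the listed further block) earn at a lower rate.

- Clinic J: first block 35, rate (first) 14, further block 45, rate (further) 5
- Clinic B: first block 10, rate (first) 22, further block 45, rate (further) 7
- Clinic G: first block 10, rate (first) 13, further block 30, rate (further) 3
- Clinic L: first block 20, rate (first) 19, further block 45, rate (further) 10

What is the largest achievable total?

1775

Rank every tier by rate: Clinic B/T1 22 > Clinic L/T1 19 > Clinic J/T1 14 > Clinic G/T1 13 > Clinic L/T2 10 > Clinic B/T2 7 > Clinic J/T2 5 > Clinic G/T2 3.
Clinic B T1 at 22: fill all 10 → 125 left.
Clinic L/T1 (19): +20 → 105 left.
Fill Clinic J T1 block (35 at 14) → 70 left.
Fill Clinic G T1 block (10 at 13) → 60 left.
Clinic L/T2 (10): +45 → 15 left.
15 remain; put them into Clinic B T2 at 7.
Total = 22×10 + 19×20 + 14×35 + 13×10 + 10×45 + 7×15 = 1775.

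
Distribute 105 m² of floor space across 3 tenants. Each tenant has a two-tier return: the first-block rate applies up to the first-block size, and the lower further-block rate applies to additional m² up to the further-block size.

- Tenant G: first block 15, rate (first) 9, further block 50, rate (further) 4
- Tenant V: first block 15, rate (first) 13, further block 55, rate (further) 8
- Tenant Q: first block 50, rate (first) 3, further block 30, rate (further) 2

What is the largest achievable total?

850

Order all 6 blocks by rate: Tenant V/tier1 13 > Tenant G/tier1 9 > Tenant V/tier2 8 > Tenant G/tier2 4 > Tenant Q/tier1 3 > Tenant Q/tier2 2.
Fill Tenant V tier1 block (15 at 13) ; 90 left.
Tenant G/tier1 (9): +15 ; 75 left.
Tenant V/tier2 (8): +55 ; 20 left.
Tenant G/tier2: +20 of 50 at 4; pool empty.
Total = 13×15 + 9×15 + 8×55 + 4×20 = 850.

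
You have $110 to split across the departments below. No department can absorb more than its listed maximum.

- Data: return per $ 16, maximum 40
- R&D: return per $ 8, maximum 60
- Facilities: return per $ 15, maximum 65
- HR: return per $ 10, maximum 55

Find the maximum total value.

Rank by return per $: Data 16 > Facilities 15 > HR 10 > R&D 8.
Give Data 40 to hit its cap of 40 ; 70 left.
Give Facilities 65 to hit its cap of 65 ; 5 left.
HR: +5 (room for 55) → 5. Pool exhausted.
Total = 16×40 + 15×65 + 10×5 = 1665.

1665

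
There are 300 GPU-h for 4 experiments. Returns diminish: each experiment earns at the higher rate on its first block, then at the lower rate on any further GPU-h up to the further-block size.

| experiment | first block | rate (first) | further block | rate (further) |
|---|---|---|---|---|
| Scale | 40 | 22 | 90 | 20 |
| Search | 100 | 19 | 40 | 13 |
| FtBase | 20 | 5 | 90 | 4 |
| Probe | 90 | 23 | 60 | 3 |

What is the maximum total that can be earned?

Rank every tier by rate: Probe/first 23 > Scale/first 22 > Scale/second 20 > Search/first 19 > Search/second 13 > FtBase/first 5 > FtBase/second 4 > Probe/second 3.
Probe first at 23: fill all 90 — 210 left.
Scale first at 22: fill all 40 — 170 left.
Scale/second (20): +90 — 80 left.
80 remain; put them into Search first at 19.
Total = 23×90 + 22×40 + 20×90 + 19×80 = 6270.

6270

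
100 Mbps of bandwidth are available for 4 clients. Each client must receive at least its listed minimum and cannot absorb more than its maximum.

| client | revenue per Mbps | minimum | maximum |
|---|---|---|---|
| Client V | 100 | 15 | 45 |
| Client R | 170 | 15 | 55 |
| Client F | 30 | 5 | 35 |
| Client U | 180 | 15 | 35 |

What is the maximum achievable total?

Meeting every minimum uses 15+15+5+15 = 50 Mbps, leaving 50.
Rank by revenue per Mbps: Client U 180 > Client R 170 > Client V 100 > Client F 30.
Client U: +20 to 35 (cap) ; 30 left.
Only 30 left; Client R takes them to reach 45.
Total = 100×15 + 170×45 + 30×5 + 180×35 = 15600.

15600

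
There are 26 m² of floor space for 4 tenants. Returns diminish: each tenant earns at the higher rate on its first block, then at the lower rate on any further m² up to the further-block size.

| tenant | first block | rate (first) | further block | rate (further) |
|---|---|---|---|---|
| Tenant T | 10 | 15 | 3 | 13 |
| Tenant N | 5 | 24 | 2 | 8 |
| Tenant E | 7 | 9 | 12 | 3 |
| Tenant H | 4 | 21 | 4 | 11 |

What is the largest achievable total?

437

Order all 8 blocks by rate: Tenant N/T1 24 > Tenant H/T1 21 > Tenant T/T1 15 > Tenant T/T2 13 > Tenant H/T2 11 > Tenant E/T1 9 > Tenant N/T2 8 > Tenant E/T2 3.
Fill Tenant N T1 block (5 at 24) — 21 left.
Fill Tenant H T1 block (4 at 21) — 17 left.
Tenant T/T1 (15): +10 — 7 left.
Tenant T/T2 (13): +3 — 4 left.
Tenant H T2 at 11: fill all 4 — 0 left.
Total = 24×5 + 21×4 + 15×10 + 13×3 + 11×4 = 437.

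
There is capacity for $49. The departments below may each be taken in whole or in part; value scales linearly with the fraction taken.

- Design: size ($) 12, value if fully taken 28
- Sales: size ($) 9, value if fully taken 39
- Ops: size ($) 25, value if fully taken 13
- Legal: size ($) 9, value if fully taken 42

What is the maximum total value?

Best value per unit of size first: Legal 42/9≈4.67, Sales 39/9≈4.33, Design 28/12≈2.33, Ops 13/25≈0.52.
Legal: take in full, 9 $ for value 42 — 40 left.
Take all of Sales (9 $, value 39) — 31 $ left.
Take all of Design (12 $, value 28) — 19 $ left.
19 $ left: a 19/25 share of Ops gives 13×19/25 = 9.88.
Total value = 118.88.

118.88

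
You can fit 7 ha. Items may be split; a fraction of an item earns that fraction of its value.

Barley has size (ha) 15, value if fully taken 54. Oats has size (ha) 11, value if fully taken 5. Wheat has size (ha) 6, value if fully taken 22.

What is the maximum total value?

25.6

Best value per unit of size first: Wheat 22/6≈3.67, Barley 54/15≈3.6, Oats 5/11≈0.455.
All 6 ha of Wheat fit (value 22) ; 1 remain.
1 ha left: a 1/15 share of Barley gives 54×1/15 = 3.6.
Total value = 25.6.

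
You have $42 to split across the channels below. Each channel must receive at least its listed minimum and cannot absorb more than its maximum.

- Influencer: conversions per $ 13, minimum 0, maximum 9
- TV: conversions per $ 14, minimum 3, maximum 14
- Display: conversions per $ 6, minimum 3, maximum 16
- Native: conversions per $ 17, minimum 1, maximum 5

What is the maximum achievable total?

482

Meeting every minimum uses 0+3+3+1 = 7 $, leaving 35.
Highest conversions per $ first: Native 17 > TV 14 > Influencer 13 > Display 6.
Native: +4 to 5 (cap) — 31 left.
Give TV 11 more to hit its cap of 14 — 20 left.
Influencer: +9 to 9 (cap) — 11 left.
Only 11 left; Display takes them to reach 14.
Total = 13×9 + 14×14 + 6×14 + 17×5 = 482.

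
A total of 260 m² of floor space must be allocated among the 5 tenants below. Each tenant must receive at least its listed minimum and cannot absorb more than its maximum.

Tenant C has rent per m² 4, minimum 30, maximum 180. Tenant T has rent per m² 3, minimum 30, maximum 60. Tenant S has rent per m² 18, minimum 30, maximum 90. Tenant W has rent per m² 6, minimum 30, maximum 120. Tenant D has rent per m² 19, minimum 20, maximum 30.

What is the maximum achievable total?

2880

Meeting every minimum uses 30+30+30+30+20 = 140 m², leaving 120.
Order the tenants by rent per m²: Tenant D 19 > Tenant S 18 > Tenant W 6 > Tenant C 4 > Tenant T 3.
Give Tenant D 10 more to hit its cap of 30 ; 110 left.
Give Tenant S 60 more to hit its cap of 90 ; 50 left.
Tenant W: +50 (room for 90) → 80. Pool exhausted.
Total = 4×30 + 3×30 + 18×90 + 6×80 + 19×30 = 2880.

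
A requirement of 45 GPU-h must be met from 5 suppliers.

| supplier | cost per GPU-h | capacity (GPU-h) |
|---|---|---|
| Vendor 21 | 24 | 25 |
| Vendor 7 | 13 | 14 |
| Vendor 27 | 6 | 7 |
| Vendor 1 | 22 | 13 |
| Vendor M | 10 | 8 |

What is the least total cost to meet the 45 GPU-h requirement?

662

Use suppliers in increasing cost order.
Vendor 27 at 6: take all 7 GPU-h ; 38 still needed.
Take 8 from Vendor M at 10 ; need 30 more.
Take 14 from Vendor 7 at 13 ; need 16 more.
Vendor 1 at 22: take all 13 GPU-h ; 3 still needed.
Vendor 21 at 24: take 3 of its 25 ; requirement met.
Cost = 7×6 + 8×10 + 14×13 + 13×22 + 3×24 = 662.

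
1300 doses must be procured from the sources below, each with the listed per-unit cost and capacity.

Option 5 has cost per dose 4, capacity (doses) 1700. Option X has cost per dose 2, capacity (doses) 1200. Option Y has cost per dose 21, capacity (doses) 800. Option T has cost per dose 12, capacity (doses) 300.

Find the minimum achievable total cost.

Use sources in increasing cost order.
Option X at 2: take all 1200 doses — 100 still needed.
Option 5 (4): take the remaining 100 — done.
Option T, Option Y: unused.
Cost = 1200×2 + 100×4 = 2800.

2800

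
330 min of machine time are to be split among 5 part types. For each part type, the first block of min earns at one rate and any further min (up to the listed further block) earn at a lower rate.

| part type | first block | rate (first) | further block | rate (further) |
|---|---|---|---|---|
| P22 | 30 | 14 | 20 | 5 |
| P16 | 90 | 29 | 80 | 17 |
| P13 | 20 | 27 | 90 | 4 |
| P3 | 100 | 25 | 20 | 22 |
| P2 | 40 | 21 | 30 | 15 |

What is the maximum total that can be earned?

7950

Order all 10 blocks by rate: P16/T1 29 > P13/T1 27 > P3/T1 25 > P3/T2 22 > P2/T1 21 > P16/T2 17 > P2/T2 15 > P22/T1 14 > P22/T2 5 > P13/T2 4.
P16 T1 at 29: fill all 90 → 240 left.
Fill P13 T1 block (20 at 27) → 220 left.
Fill P3 T1 block (100 at 25) → 120 left.
P3/T2 (22): +20 → 100 left.
P2 T1 at 21: fill all 40 → 60 left.
60 remain; put them into P16 T2 at 17.
Total = 29×90 + 27×20 + 25×100 + 22×20 + 21×40 + 17×60 = 7950.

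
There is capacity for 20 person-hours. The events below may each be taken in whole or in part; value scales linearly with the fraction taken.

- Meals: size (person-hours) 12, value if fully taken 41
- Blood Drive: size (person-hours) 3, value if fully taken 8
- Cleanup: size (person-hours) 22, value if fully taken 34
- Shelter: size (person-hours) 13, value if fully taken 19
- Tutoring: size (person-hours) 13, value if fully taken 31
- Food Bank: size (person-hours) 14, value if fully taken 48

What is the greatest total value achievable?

68.5

Rank by value-to-size ratio: Food Bank 48/14≈3.43, Meals 41/12≈3.42, Blood Drive 8/3≈2.67, Tutoring 31/13≈2.38, Cleanup 34/22≈1.55, Shelter 19/13≈1.46.
Take all of Food Bank (14 person-hours, value 48) → 6 person-hours left.
Fill the last 6 person-hours with part of Meals: 6/12 of it earns 20.5.
Total value = 68.5.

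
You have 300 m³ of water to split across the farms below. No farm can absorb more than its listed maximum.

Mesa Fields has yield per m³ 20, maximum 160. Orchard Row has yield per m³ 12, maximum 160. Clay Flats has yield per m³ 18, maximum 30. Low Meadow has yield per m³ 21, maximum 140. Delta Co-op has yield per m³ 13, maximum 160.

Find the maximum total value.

6140

Order the farms by yield per m³: Low Meadow 21 > Mesa Fields 20 > Clay Flats 18 > Delta Co-op 13 > Orchard Row 12.
Low Meadow takes 140 to reach its cap of 140 — 160 left.
Mesa Fields: +160 to 160 (cap) — 0 left.
Total = 20×160 + 21×140 = 6140.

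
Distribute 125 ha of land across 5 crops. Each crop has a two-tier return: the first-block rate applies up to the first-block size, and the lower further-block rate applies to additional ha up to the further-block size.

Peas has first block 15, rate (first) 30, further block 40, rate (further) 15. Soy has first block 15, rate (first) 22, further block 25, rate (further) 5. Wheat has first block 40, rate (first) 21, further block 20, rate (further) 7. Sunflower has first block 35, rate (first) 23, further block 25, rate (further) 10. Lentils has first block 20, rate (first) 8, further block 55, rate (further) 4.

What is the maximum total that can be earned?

2725

Treat each block as its own option and order by rate: Peas/T1 30 > Sunflower/T1 23 > Soy/T1 22 > Wheat/T1 21 > Peas/T2 15 > Sunflower/T2 10 > Lentils/T1 8 > Wheat/T2 7 > Soy/T2 5 > Lentils/T2 4.
Peas T1 at 30: fill all 15 — 110 left.
Sunflower/T1 (23): +35 — 75 left.
Fill Soy T1 block (15 at 22) — 60 left.
Wheat T1 at 21: fill all 40 — 20 left.
Peas T2 at 15: only 20 left, fill 20.
Total = 30×15 + 23×35 + 22×15 + 21×40 + 15×20 = 2725.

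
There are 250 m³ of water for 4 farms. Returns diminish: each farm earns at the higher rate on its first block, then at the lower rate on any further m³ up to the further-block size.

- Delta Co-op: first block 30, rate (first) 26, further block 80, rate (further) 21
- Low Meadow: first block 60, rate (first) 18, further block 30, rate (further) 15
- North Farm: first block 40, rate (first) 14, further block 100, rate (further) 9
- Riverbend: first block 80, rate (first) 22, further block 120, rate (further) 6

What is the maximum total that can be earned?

5300

Treat each block as its own option and order by rate: Delta Co-op/first 26 > Riverbend/first 22 > Delta Co-op/second 21 > Low Meadow/first 18 > Low Meadow/second 15 > North Farm/first 14 > North Farm/second 9 > Riverbend/second 6.
Fill Delta Co-op first block (30 at 26) ; 220 left.
Riverbend first at 22: fill all 80 ; 140 left.
Delta Co-op second at 21: fill all 80 ; 60 left.
Low Meadow first at 18: fill all 60 ; 0 left.
Total = 26×30 + 22×80 + 21×80 + 18×60 = 5300.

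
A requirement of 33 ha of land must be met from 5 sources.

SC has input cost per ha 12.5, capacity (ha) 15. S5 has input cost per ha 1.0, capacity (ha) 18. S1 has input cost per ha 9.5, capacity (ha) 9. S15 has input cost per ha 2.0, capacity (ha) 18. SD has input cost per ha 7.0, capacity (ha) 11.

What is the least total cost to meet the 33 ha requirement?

Cheapest first:
Take 18 from S5 at 1.0 ; need 15 more.
S15 (2.0): take the remaining 15 ; done.
SD, S1, SC: unused.
Cost = 18×1.0 + 15×2.0 = 48.

48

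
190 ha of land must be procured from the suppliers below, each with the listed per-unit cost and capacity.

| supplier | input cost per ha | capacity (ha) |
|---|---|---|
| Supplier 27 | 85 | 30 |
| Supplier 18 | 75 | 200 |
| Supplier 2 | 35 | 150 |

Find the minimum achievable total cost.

Cheapest first:
Take 150 from Supplier 2 at 35 ; need 40 more.
Supplier 18 at 75: take 40 of its 200 ; requirement met.
Supplier 27: unused.
Cost = 150×35 + 40×75 = 8250.

8250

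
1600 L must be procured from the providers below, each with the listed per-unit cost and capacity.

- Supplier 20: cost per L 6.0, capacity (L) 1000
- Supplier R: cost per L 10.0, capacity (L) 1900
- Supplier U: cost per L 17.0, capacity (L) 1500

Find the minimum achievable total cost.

12000

Fill from the cheapest provider first.
Take 1000 from Supplier 20 at 6.0 — need 600 more.
Supplier R (10.0): take the remaining 600 — done.
Supplier U: unused.
Cost = 1000×6.0 + 600×10.0 = 12000.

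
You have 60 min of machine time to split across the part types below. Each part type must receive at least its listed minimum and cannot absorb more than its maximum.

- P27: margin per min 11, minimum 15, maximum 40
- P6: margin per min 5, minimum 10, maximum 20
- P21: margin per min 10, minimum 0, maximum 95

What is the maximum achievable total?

Meeting every minimum uses 15+10+0 = 25 min, leaving 35.
Order the part types by margin per min: P27 11 > P21 10 > P6 5.
P27: +25 to 40 (cap) ; 10 left.
Only 10 left; P21 takes them to reach 10.
Total = 11×40 + 5×10 + 10×10 = 590.

590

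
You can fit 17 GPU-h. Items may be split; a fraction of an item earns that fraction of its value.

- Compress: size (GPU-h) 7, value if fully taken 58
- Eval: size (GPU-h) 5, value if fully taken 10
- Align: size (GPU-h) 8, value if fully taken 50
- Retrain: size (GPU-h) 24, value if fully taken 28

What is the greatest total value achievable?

112

Rank by value-to-size ratio: Compress 58/7≈8.29, Align 50/8≈6.25, Eval 10/5≈2, Retrain 28/24≈1.17.
Take all of Compress (7 GPU-h, value 58) — 10 GPU-h left.
Align: take in full, 8 GPU-h for value 50 — 2 left.
Only 2 GPU-h remain; take 2/5 of Eval for value 10×2/5 = 4.
Total value = 112.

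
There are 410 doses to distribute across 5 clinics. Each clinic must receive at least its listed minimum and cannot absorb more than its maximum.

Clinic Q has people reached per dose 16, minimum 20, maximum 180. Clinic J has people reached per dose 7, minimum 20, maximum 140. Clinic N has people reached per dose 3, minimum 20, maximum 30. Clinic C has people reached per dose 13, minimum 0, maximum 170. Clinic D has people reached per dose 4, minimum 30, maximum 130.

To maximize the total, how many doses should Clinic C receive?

Meeting every minimum uses 20+20+20+0+30 = 90 doses, leaving 320.
Order the clinics by people reached per dose: Clinic Q 16 > Clinic C 13 > Clinic J 7 > Clinic D 4 > Clinic N 3.
Give Clinic Q 160 more to hit its cap of 180 — 160 left.
Clinic C has room for 170 more but only 160 remain, so it gets 160.

160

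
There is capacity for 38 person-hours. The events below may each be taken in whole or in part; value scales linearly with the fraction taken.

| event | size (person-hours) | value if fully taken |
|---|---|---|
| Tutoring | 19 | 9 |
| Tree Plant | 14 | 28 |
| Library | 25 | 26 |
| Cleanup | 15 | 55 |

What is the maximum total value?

Rank by value-to-size ratio: Cleanup 55/15≈3.67, Tree Plant 28/14≈2, Library 26/25≈1.04, Tutoring 9/19≈0.474.
All 15 person-hours of Cleanup fit (value 55) — 23 remain.
Take all of Tree Plant (14 person-hours, value 28) — 9 person-hours left.
Fill the last 9 person-hours with part of Library: 9/25 of it earns 9.36.
Total value = 92.36.

92.36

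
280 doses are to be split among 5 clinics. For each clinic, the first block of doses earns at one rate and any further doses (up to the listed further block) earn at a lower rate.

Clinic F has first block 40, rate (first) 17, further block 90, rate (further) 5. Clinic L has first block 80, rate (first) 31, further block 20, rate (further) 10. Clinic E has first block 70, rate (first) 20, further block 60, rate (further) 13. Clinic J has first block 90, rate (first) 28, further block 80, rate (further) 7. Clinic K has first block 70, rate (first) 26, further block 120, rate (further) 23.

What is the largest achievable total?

Treat each block as its own option and order by rate: Clinic L/first 31 > Clinic J/first 28 > Clinic K/first 26 > Clinic K/second 23 > Clinic E/first 20 > Clinic F/first 17 > Clinic E/second 13 > Clinic L/second 10 > Clinic J/second 7 > Clinic F/second 5.
Clinic L first at 31: fill all 80 — 200 left.
Clinic J first at 28: fill all 90 — 110 left.
Clinic K first at 26: fill all 70 — 40 left.
Clinic K second at 23: only 40 left, fill 40.
Total = 31×80 + 28×90 + 26×70 + 23×40 = 7740.

7740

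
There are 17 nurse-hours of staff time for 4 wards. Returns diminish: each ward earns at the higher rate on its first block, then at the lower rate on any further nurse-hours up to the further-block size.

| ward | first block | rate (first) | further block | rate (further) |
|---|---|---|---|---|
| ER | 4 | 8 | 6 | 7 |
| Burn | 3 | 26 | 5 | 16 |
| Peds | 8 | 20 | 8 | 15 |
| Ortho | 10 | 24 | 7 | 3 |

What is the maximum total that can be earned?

398

Rank every tier by rate: Burn/first 26 > Ortho/first 24 > Peds/first 20 > Burn/second 16 > Peds/second 15 > ER/first 8 > ER/second 7 > Ortho/second 3.
Fill Burn first block (3 at 26) ; 14 left.
Ortho first at 24: fill all 10 ; 4 left.
Peds first at 20: only 4 left, fill 4.
Total = 26×3 + 24×10 + 20×4 = 398.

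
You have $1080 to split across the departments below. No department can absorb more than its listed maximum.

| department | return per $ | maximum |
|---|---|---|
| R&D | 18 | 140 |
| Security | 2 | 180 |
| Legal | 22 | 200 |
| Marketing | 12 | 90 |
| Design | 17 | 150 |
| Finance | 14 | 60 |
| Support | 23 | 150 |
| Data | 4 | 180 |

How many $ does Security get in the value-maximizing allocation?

110

Highest return per $ first: Support 23 > Legal 22 > R&D 18 > Design 17 > Finance 14 > Marketing 12 > Data 4 > Security 2.
Support takes 150 to reach its cap of 150 — 930 left.
Legal takes 200 to reach its cap of 200 — 730 left.
Give R&D 140 to hit its cap of 140 — 590 left.
Design takes 150 to reach its cap of 150 — 440 left.
Finance: +60 to 60 (cap) — 380 left.
Marketing: +90 to 90 (cap) — 290 left.
Give Data 180 to hit its cap of 180 — 110 left.
Security: +110 (room for 180) → 110. Pool exhausted.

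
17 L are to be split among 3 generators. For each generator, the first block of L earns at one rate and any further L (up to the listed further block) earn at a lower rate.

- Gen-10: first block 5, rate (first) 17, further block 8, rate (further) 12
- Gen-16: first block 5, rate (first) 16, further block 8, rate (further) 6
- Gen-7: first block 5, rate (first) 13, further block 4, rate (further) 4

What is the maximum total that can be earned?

254

Rank every tier by rate: Gen-10/first 17 > Gen-16/first 16 > Gen-7/first 13 > Gen-10/second 12 > Gen-16/second 6 > Gen-7/second 4.
Gen-10 first at 17: fill all 5 — 12 left.
Gen-16/first (16): +5 — 7 left.
Fill Gen-7 first block (5 at 13) — 2 left.
Gen-10/second: +2 of 8 at 12; pool empty.
Total = 17×5 + 16×5 + 13×5 + 12×2 = 254.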